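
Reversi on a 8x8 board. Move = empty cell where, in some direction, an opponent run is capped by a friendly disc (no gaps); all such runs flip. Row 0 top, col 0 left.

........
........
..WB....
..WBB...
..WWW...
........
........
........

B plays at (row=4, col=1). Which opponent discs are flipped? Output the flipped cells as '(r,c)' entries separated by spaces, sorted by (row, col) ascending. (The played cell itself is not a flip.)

Dir NW: first cell '.' (not opp) -> no flip
Dir N: first cell '.' (not opp) -> no flip
Dir NE: opp run (3,2) capped by B -> flip
Dir W: first cell '.' (not opp) -> no flip
Dir E: opp run (4,2) (4,3) (4,4), next='.' -> no flip
Dir SW: first cell '.' (not opp) -> no flip
Dir S: first cell '.' (not opp) -> no flip
Dir SE: first cell '.' (not opp) -> no flip

Answer: (3,2)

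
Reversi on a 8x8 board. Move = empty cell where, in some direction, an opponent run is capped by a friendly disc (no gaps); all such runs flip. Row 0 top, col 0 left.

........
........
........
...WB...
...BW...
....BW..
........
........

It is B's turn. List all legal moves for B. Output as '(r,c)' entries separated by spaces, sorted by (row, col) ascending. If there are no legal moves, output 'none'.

Answer: (2,3) (3,2) (4,5) (5,6)

Derivation:
(2,2): no bracket -> illegal
(2,3): flips 1 -> legal
(2,4): no bracket -> illegal
(3,2): flips 1 -> legal
(3,5): no bracket -> illegal
(4,2): no bracket -> illegal
(4,5): flips 1 -> legal
(4,6): no bracket -> illegal
(5,3): no bracket -> illegal
(5,6): flips 1 -> legal
(6,4): no bracket -> illegal
(6,5): no bracket -> illegal
(6,6): no bracket -> illegal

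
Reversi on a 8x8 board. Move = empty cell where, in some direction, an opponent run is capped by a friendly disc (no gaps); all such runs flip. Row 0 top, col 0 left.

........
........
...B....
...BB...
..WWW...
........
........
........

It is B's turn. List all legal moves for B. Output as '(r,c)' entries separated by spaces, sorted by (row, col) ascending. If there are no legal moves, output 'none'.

Answer: (5,1) (5,2) (5,3) (5,4) (5,5)

Derivation:
(3,1): no bracket -> illegal
(3,2): no bracket -> illegal
(3,5): no bracket -> illegal
(4,1): no bracket -> illegal
(4,5): no bracket -> illegal
(5,1): flips 1 -> legal
(5,2): flips 1 -> legal
(5,3): flips 1 -> legal
(5,4): flips 1 -> legal
(5,5): flips 1 -> legal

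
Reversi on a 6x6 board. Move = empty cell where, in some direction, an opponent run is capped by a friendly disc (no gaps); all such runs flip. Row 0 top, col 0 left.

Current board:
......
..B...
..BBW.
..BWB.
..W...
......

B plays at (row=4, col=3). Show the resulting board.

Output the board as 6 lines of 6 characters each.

Place B at (4,3); scan 8 dirs for brackets.
Dir NW: first cell 'B' (not opp) -> no flip
Dir N: opp run (3,3) capped by B -> flip
Dir NE: first cell 'B' (not opp) -> no flip
Dir W: opp run (4,2), next='.' -> no flip
Dir E: first cell '.' (not opp) -> no flip
Dir SW: first cell '.' (not opp) -> no flip
Dir S: first cell '.' (not opp) -> no flip
Dir SE: first cell '.' (not opp) -> no flip
All flips: (3,3)

Answer: ......
..B...
..BBW.
..BBB.
..WB..
......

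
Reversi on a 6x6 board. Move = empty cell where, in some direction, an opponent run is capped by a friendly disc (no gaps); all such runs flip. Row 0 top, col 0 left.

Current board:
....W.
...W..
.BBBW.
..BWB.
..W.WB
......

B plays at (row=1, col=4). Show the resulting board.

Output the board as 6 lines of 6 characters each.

Answer: ....W.
...WB.
.BBBB.
..BWB.
..W.WB
......

Derivation:
Place B at (1,4); scan 8 dirs for brackets.
Dir NW: first cell '.' (not opp) -> no flip
Dir N: opp run (0,4), next=edge -> no flip
Dir NE: first cell '.' (not opp) -> no flip
Dir W: opp run (1,3), next='.' -> no flip
Dir E: first cell '.' (not opp) -> no flip
Dir SW: first cell 'B' (not opp) -> no flip
Dir S: opp run (2,4) capped by B -> flip
Dir SE: first cell '.' (not opp) -> no flip
All flips: (2,4)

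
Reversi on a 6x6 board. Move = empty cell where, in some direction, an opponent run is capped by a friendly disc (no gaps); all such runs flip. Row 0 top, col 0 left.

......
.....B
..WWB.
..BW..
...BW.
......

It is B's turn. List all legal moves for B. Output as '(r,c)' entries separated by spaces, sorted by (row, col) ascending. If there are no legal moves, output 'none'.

Answer: (1,2) (1,3) (1,4) (2,1) (3,4) (4,2) (4,5)

Derivation:
(1,1): no bracket -> illegal
(1,2): flips 1 -> legal
(1,3): flips 2 -> legal
(1,4): flips 1 -> legal
(2,1): flips 2 -> legal
(3,1): no bracket -> illegal
(3,4): flips 1 -> legal
(3,5): no bracket -> illegal
(4,2): flips 1 -> legal
(4,5): flips 1 -> legal
(5,3): no bracket -> illegal
(5,4): no bracket -> illegal
(5,5): no bracket -> illegal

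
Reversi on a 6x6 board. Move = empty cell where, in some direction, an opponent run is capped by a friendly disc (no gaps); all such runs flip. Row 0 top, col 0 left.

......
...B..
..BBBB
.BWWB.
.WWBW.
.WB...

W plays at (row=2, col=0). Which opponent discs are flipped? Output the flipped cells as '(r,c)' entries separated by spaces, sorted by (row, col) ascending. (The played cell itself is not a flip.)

Answer: (3,1)

Derivation:
Dir NW: edge -> no flip
Dir N: first cell '.' (not opp) -> no flip
Dir NE: first cell '.' (not opp) -> no flip
Dir W: edge -> no flip
Dir E: first cell '.' (not opp) -> no flip
Dir SW: edge -> no flip
Dir S: first cell '.' (not opp) -> no flip
Dir SE: opp run (3,1) capped by W -> flip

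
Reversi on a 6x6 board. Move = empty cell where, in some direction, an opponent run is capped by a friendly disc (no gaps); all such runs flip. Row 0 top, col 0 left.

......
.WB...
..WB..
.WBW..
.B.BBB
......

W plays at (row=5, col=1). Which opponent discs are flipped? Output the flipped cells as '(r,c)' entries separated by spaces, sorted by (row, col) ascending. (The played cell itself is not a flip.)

Answer: (4,1)

Derivation:
Dir NW: first cell '.' (not opp) -> no flip
Dir N: opp run (4,1) capped by W -> flip
Dir NE: first cell '.' (not opp) -> no flip
Dir W: first cell '.' (not opp) -> no flip
Dir E: first cell '.' (not opp) -> no flip
Dir SW: edge -> no flip
Dir S: edge -> no flip
Dir SE: edge -> no flip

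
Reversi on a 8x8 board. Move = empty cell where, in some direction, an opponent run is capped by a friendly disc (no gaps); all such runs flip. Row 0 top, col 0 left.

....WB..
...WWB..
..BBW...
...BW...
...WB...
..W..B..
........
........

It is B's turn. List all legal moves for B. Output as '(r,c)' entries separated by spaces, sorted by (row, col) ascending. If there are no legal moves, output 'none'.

Answer: (0,3) (1,2) (2,5) (3,5) (4,2) (4,5) (5,3)

Derivation:
(0,2): no bracket -> illegal
(0,3): flips 2 -> legal
(1,2): flips 2 -> legal
(2,5): flips 1 -> legal
(3,2): no bracket -> illegal
(3,5): flips 1 -> legal
(4,1): no bracket -> illegal
(4,2): flips 1 -> legal
(4,5): flips 1 -> legal
(5,1): no bracket -> illegal
(5,3): flips 1 -> legal
(5,4): no bracket -> illegal
(6,1): no bracket -> illegal
(6,2): no bracket -> illegal
(6,3): no bracket -> illegal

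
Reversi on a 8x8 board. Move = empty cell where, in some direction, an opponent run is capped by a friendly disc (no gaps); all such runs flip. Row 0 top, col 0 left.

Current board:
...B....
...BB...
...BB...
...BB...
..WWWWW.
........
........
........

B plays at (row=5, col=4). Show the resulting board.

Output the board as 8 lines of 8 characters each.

Answer: ...B....
...BB...
...BB...
...BB...
..WWBWW.
....B...
........
........

Derivation:
Place B at (5,4); scan 8 dirs for brackets.
Dir NW: opp run (4,3), next='.' -> no flip
Dir N: opp run (4,4) capped by B -> flip
Dir NE: opp run (4,5), next='.' -> no flip
Dir W: first cell '.' (not opp) -> no flip
Dir E: first cell '.' (not opp) -> no flip
Dir SW: first cell '.' (not opp) -> no flip
Dir S: first cell '.' (not opp) -> no flip
Dir SE: first cell '.' (not opp) -> no flip
All flips: (4,4)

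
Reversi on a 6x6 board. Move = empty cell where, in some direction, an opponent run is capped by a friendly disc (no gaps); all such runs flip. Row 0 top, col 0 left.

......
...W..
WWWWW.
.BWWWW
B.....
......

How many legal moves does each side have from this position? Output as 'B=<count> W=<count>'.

-- B to move --
(0,2): no bracket -> illegal
(0,3): no bracket -> illegal
(0,4): flips 2 -> legal
(1,0): no bracket -> illegal
(1,1): flips 1 -> legal
(1,2): no bracket -> illegal
(1,4): no bracket -> illegal
(1,5): no bracket -> illegal
(2,5): no bracket -> illegal
(3,0): no bracket -> illegal
(4,1): no bracket -> illegal
(4,2): no bracket -> illegal
(4,3): no bracket -> illegal
(4,4): no bracket -> illegal
(4,5): no bracket -> illegal
B mobility = 2
-- W to move --
(3,0): flips 1 -> legal
(4,1): flips 1 -> legal
(4,2): flips 1 -> legal
(5,0): no bracket -> illegal
(5,1): no bracket -> illegal
W mobility = 3

Answer: B=2 W=3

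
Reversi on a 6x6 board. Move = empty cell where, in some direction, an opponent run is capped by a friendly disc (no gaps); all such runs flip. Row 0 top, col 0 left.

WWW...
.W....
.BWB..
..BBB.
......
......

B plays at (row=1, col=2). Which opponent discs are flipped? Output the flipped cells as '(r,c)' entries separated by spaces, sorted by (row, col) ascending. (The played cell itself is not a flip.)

Dir NW: opp run (0,1), next=edge -> no flip
Dir N: opp run (0,2), next=edge -> no flip
Dir NE: first cell '.' (not opp) -> no flip
Dir W: opp run (1,1), next='.' -> no flip
Dir E: first cell '.' (not opp) -> no flip
Dir SW: first cell 'B' (not opp) -> no flip
Dir S: opp run (2,2) capped by B -> flip
Dir SE: first cell 'B' (not opp) -> no flip

Answer: (2,2)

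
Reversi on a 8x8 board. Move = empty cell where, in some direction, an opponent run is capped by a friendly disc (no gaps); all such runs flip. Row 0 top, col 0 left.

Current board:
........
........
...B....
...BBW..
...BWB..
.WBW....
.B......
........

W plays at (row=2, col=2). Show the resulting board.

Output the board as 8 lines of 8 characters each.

Answer: ........
........
..WB....
...WBW..
...BWB..
.WBW....
.B......
........

Derivation:
Place W at (2,2); scan 8 dirs for brackets.
Dir NW: first cell '.' (not opp) -> no flip
Dir N: first cell '.' (not opp) -> no flip
Dir NE: first cell '.' (not opp) -> no flip
Dir W: first cell '.' (not opp) -> no flip
Dir E: opp run (2,3), next='.' -> no flip
Dir SW: first cell '.' (not opp) -> no flip
Dir S: first cell '.' (not opp) -> no flip
Dir SE: opp run (3,3) capped by W -> flip
All flips: (3,3)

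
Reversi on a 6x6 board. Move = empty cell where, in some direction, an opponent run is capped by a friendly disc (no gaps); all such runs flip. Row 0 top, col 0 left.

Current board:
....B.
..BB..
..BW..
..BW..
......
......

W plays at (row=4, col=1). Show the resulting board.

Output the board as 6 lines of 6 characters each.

Place W at (4,1); scan 8 dirs for brackets.
Dir NW: first cell '.' (not opp) -> no flip
Dir N: first cell '.' (not opp) -> no flip
Dir NE: opp run (3,2) capped by W -> flip
Dir W: first cell '.' (not opp) -> no flip
Dir E: first cell '.' (not opp) -> no flip
Dir SW: first cell '.' (not opp) -> no flip
Dir S: first cell '.' (not opp) -> no flip
Dir SE: first cell '.' (not opp) -> no flip
All flips: (3,2)

Answer: ....B.
..BB..
..BW..
..WW..
.W....
......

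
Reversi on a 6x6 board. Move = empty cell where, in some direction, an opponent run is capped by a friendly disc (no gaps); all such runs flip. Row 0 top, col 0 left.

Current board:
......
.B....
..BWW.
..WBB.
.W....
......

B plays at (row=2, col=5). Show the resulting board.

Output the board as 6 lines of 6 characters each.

Place B at (2,5); scan 8 dirs for brackets.
Dir NW: first cell '.' (not opp) -> no flip
Dir N: first cell '.' (not opp) -> no flip
Dir NE: edge -> no flip
Dir W: opp run (2,4) (2,3) capped by B -> flip
Dir E: edge -> no flip
Dir SW: first cell 'B' (not opp) -> no flip
Dir S: first cell '.' (not opp) -> no flip
Dir SE: edge -> no flip
All flips: (2,3) (2,4)

Answer: ......
.B....
..BBBB
..WBB.
.W....
......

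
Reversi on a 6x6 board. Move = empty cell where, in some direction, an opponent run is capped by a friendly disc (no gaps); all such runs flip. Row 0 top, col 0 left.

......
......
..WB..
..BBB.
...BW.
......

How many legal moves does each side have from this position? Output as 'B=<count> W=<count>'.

-- B to move --
(1,1): flips 1 -> legal
(1,2): flips 1 -> legal
(1,3): no bracket -> illegal
(2,1): flips 1 -> legal
(3,1): no bracket -> illegal
(3,5): no bracket -> illegal
(4,5): flips 1 -> legal
(5,3): no bracket -> illegal
(5,4): flips 1 -> legal
(5,5): flips 1 -> legal
B mobility = 6
-- W to move --
(1,2): no bracket -> illegal
(1,3): no bracket -> illegal
(1,4): no bracket -> illegal
(2,1): no bracket -> illegal
(2,4): flips 2 -> legal
(2,5): no bracket -> illegal
(3,1): no bracket -> illegal
(3,5): no bracket -> illegal
(4,1): no bracket -> illegal
(4,2): flips 2 -> legal
(4,5): no bracket -> illegal
(5,2): no bracket -> illegal
(5,3): no bracket -> illegal
(5,4): no bracket -> illegal
W mobility = 2

Answer: B=6 W=2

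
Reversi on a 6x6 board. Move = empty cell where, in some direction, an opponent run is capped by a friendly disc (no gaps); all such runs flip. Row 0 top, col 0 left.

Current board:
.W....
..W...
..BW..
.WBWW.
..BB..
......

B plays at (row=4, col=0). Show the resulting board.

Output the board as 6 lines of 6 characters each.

Place B at (4,0); scan 8 dirs for brackets.
Dir NW: edge -> no flip
Dir N: first cell '.' (not opp) -> no flip
Dir NE: opp run (3,1) capped by B -> flip
Dir W: edge -> no flip
Dir E: first cell '.' (not opp) -> no flip
Dir SW: edge -> no flip
Dir S: first cell '.' (not opp) -> no flip
Dir SE: first cell '.' (not opp) -> no flip
All flips: (3,1)

Answer: .W....
..W...
..BW..
.BBWW.
B.BB..
......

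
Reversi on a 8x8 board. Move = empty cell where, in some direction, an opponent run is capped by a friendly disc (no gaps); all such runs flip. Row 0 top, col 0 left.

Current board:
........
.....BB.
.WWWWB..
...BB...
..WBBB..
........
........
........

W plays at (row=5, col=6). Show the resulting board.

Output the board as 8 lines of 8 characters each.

Answer: ........
.....BB.
.WWWWB..
...BW...
..WBBW..
......W.
........
........

Derivation:
Place W at (5,6); scan 8 dirs for brackets.
Dir NW: opp run (4,5) (3,4) capped by W -> flip
Dir N: first cell '.' (not opp) -> no flip
Dir NE: first cell '.' (not opp) -> no flip
Dir W: first cell '.' (not opp) -> no flip
Dir E: first cell '.' (not opp) -> no flip
Dir SW: first cell '.' (not opp) -> no flip
Dir S: first cell '.' (not opp) -> no flip
Dir SE: first cell '.' (not opp) -> no flip
All flips: (3,4) (4,5)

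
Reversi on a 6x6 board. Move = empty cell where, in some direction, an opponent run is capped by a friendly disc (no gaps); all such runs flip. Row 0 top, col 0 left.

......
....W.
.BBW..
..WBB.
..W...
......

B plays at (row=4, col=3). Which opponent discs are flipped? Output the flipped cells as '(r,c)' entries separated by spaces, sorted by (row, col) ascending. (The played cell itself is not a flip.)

Answer: (3,2)

Derivation:
Dir NW: opp run (3,2) capped by B -> flip
Dir N: first cell 'B' (not opp) -> no flip
Dir NE: first cell 'B' (not opp) -> no flip
Dir W: opp run (4,2), next='.' -> no flip
Dir E: first cell '.' (not opp) -> no flip
Dir SW: first cell '.' (not opp) -> no flip
Dir S: first cell '.' (not opp) -> no flip
Dir SE: first cell '.' (not opp) -> no flip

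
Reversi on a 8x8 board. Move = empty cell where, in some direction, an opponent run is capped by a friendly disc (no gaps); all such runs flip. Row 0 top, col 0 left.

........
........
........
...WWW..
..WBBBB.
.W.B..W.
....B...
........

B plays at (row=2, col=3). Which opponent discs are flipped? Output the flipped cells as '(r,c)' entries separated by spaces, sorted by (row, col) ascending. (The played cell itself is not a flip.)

Dir NW: first cell '.' (not opp) -> no flip
Dir N: first cell '.' (not opp) -> no flip
Dir NE: first cell '.' (not opp) -> no flip
Dir W: first cell '.' (not opp) -> no flip
Dir E: first cell '.' (not opp) -> no flip
Dir SW: first cell '.' (not opp) -> no flip
Dir S: opp run (3,3) capped by B -> flip
Dir SE: opp run (3,4) capped by B -> flip

Answer: (3,3) (3,4)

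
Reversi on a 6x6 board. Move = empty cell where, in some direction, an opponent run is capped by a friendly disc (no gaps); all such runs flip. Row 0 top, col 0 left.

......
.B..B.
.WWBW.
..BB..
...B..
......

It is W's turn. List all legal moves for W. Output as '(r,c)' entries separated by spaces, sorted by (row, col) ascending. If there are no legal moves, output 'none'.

Answer: (0,0) (0,1) (0,4) (4,2) (4,4) (5,4)

Derivation:
(0,0): flips 1 -> legal
(0,1): flips 1 -> legal
(0,2): no bracket -> illegal
(0,3): no bracket -> illegal
(0,4): flips 1 -> legal
(0,5): no bracket -> illegal
(1,0): no bracket -> illegal
(1,2): no bracket -> illegal
(1,3): no bracket -> illegal
(1,5): no bracket -> illegal
(2,0): no bracket -> illegal
(2,5): no bracket -> illegal
(3,1): no bracket -> illegal
(3,4): no bracket -> illegal
(4,1): no bracket -> illegal
(4,2): flips 2 -> legal
(4,4): flips 1 -> legal
(5,2): no bracket -> illegal
(5,3): no bracket -> illegal
(5,4): flips 2 -> legal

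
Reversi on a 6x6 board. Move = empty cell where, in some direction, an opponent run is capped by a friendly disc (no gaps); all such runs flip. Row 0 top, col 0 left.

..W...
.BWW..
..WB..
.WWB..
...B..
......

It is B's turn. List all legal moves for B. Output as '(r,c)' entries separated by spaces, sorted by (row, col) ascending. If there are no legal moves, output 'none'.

Answer: (0,1) (0,3) (1,4) (2,1) (3,0) (4,1)

Derivation:
(0,1): flips 1 -> legal
(0,3): flips 1 -> legal
(0,4): no bracket -> illegal
(1,4): flips 2 -> legal
(2,0): no bracket -> illegal
(2,1): flips 2 -> legal
(2,4): no bracket -> illegal
(3,0): flips 2 -> legal
(4,0): no bracket -> illegal
(4,1): flips 1 -> legal
(4,2): no bracket -> illegal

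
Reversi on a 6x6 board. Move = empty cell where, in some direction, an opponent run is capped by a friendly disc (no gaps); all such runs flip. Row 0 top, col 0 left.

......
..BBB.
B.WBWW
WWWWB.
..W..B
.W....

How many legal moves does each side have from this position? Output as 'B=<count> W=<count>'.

Answer: B=7 W=8

Derivation:
-- B to move --
(1,1): no bracket -> illegal
(1,5): no bracket -> illegal
(2,1): flips 1 -> legal
(3,5): flips 1 -> legal
(4,0): flips 3 -> legal
(4,1): flips 1 -> legal
(4,3): flips 1 -> legal
(4,4): no bracket -> illegal
(5,0): no bracket -> illegal
(5,2): flips 3 -> legal
(5,3): flips 2 -> legal
B mobility = 7
-- W to move --
(0,1): no bracket -> illegal
(0,2): flips 2 -> legal
(0,3): flips 3 -> legal
(0,4): flips 2 -> legal
(0,5): flips 2 -> legal
(1,0): flips 1 -> legal
(1,1): no bracket -> illegal
(1,5): no bracket -> illegal
(2,1): no bracket -> illegal
(3,5): flips 1 -> legal
(4,3): flips 1 -> legal
(4,4): flips 1 -> legal
(5,4): no bracket -> illegal
(5,5): no bracket -> illegal
W mobility = 8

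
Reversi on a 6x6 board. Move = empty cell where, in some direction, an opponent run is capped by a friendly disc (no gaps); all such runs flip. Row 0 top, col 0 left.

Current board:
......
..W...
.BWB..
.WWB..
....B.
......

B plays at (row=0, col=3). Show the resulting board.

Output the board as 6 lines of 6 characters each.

Place B at (0,3); scan 8 dirs for brackets.
Dir NW: edge -> no flip
Dir N: edge -> no flip
Dir NE: edge -> no flip
Dir W: first cell '.' (not opp) -> no flip
Dir E: first cell '.' (not opp) -> no flip
Dir SW: opp run (1,2) capped by B -> flip
Dir S: first cell '.' (not opp) -> no flip
Dir SE: first cell '.' (not opp) -> no flip
All flips: (1,2)

Answer: ...B..
..B...
.BWB..
.WWB..
....B.
......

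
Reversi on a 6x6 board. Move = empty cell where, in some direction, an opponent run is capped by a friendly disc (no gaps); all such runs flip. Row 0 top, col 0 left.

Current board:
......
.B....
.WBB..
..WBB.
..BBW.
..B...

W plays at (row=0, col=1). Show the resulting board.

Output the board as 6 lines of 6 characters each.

Answer: .W....
.W....
.WBB..
..WBB.
..BBW.
..B...

Derivation:
Place W at (0,1); scan 8 dirs for brackets.
Dir NW: edge -> no flip
Dir N: edge -> no flip
Dir NE: edge -> no flip
Dir W: first cell '.' (not opp) -> no flip
Dir E: first cell '.' (not opp) -> no flip
Dir SW: first cell '.' (not opp) -> no flip
Dir S: opp run (1,1) capped by W -> flip
Dir SE: first cell '.' (not opp) -> no flip
All flips: (1,1)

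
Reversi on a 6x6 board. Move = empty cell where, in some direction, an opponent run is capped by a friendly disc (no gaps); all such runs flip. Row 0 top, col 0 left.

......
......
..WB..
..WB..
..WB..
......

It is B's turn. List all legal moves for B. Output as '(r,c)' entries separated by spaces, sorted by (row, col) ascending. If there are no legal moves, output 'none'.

(1,1): flips 1 -> legal
(1,2): no bracket -> illegal
(1,3): no bracket -> illegal
(2,1): flips 2 -> legal
(3,1): flips 1 -> legal
(4,1): flips 2 -> legal
(5,1): flips 1 -> legal
(5,2): no bracket -> illegal
(5,3): no bracket -> illegal

Answer: (1,1) (2,1) (3,1) (4,1) (5,1)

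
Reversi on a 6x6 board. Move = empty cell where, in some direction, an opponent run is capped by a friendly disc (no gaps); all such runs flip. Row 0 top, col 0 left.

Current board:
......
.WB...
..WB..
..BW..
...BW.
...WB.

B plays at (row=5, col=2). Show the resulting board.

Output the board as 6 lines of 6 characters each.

Place B at (5,2); scan 8 dirs for brackets.
Dir NW: first cell '.' (not opp) -> no flip
Dir N: first cell '.' (not opp) -> no flip
Dir NE: first cell 'B' (not opp) -> no flip
Dir W: first cell '.' (not opp) -> no flip
Dir E: opp run (5,3) capped by B -> flip
Dir SW: edge -> no flip
Dir S: edge -> no flip
Dir SE: edge -> no flip
All flips: (5,3)

Answer: ......
.WB...
..WB..
..BW..
...BW.
..BBB.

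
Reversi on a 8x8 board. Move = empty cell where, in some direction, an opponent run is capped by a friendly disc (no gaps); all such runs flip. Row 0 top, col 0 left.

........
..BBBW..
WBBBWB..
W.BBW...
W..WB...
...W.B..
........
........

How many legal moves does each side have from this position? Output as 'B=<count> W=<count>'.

-- B to move --
(0,4): no bracket -> illegal
(0,5): flips 1 -> legal
(0,6): flips 2 -> legal
(1,0): no bracket -> illegal
(1,1): no bracket -> illegal
(1,6): flips 1 -> legal
(2,6): no bracket -> illegal
(3,1): no bracket -> illegal
(3,5): flips 2 -> legal
(4,1): no bracket -> illegal
(4,2): flips 1 -> legal
(4,5): flips 1 -> legal
(5,0): no bracket -> illegal
(5,1): no bracket -> illegal
(5,2): flips 2 -> legal
(5,4): flips 1 -> legal
(6,2): flips 1 -> legal
(6,3): flips 2 -> legal
(6,4): no bracket -> illegal
B mobility = 10
-- W to move --
(0,1): flips 2 -> legal
(0,2): flips 1 -> legal
(0,3): flips 5 -> legal
(0,4): flips 1 -> legal
(0,5): no bracket -> illegal
(1,0): flips 2 -> legal
(1,1): flips 3 -> legal
(1,6): flips 1 -> legal
(2,6): flips 1 -> legal
(3,1): flips 2 -> legal
(3,5): flips 2 -> legal
(3,6): no bracket -> illegal
(4,1): no bracket -> illegal
(4,2): flips 1 -> legal
(4,5): flips 1 -> legal
(4,6): no bracket -> illegal
(5,4): flips 1 -> legal
(5,6): no bracket -> illegal
(6,4): no bracket -> illegal
(6,5): no bracket -> illegal
(6,6): no bracket -> illegal
W mobility = 13

Answer: B=10 W=13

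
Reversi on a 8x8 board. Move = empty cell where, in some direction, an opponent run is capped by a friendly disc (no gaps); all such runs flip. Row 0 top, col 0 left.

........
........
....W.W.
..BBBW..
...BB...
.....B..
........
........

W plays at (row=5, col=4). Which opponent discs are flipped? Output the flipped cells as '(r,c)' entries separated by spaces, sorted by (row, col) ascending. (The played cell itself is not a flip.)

Answer: (3,4) (4,4)

Derivation:
Dir NW: opp run (4,3) (3,2), next='.' -> no flip
Dir N: opp run (4,4) (3,4) capped by W -> flip
Dir NE: first cell '.' (not opp) -> no flip
Dir W: first cell '.' (not opp) -> no flip
Dir E: opp run (5,5), next='.' -> no flip
Dir SW: first cell '.' (not opp) -> no flip
Dir S: first cell '.' (not opp) -> no flip
Dir SE: first cell '.' (not opp) -> no flip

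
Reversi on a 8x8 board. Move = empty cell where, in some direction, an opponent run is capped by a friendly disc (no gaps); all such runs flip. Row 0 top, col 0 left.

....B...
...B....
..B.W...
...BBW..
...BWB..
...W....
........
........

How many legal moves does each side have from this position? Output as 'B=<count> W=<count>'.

Answer: B=8 W=7

Derivation:
-- B to move --
(1,4): flips 1 -> legal
(1,5): flips 1 -> legal
(2,3): no bracket -> illegal
(2,5): flips 1 -> legal
(2,6): no bracket -> illegal
(3,6): flips 1 -> legal
(4,2): no bracket -> illegal
(4,6): flips 2 -> legal
(5,2): no bracket -> illegal
(5,4): flips 1 -> legal
(5,5): flips 1 -> legal
(6,2): no bracket -> illegal
(6,3): flips 1 -> legal
(6,4): no bracket -> illegal
B mobility = 8
-- W to move --
(0,2): flips 1 -> legal
(0,3): no bracket -> illegal
(0,5): no bracket -> illegal
(1,1): flips 2 -> legal
(1,2): no bracket -> illegal
(1,4): no bracket -> illegal
(1,5): no bracket -> illegal
(2,1): no bracket -> illegal
(2,3): flips 2 -> legal
(2,5): no bracket -> illegal
(3,1): no bracket -> illegal
(3,2): flips 2 -> legal
(3,6): no bracket -> illegal
(4,2): flips 2 -> legal
(4,6): flips 1 -> legal
(5,2): no bracket -> illegal
(5,4): no bracket -> illegal
(5,5): flips 1 -> legal
(5,6): no bracket -> illegal
W mobility = 7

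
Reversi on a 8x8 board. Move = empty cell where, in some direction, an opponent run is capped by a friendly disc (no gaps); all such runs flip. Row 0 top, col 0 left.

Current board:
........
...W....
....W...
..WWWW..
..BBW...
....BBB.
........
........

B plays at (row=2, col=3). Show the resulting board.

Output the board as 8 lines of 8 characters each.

Place B at (2,3); scan 8 dirs for brackets.
Dir NW: first cell '.' (not opp) -> no flip
Dir N: opp run (1,3), next='.' -> no flip
Dir NE: first cell '.' (not opp) -> no flip
Dir W: first cell '.' (not opp) -> no flip
Dir E: opp run (2,4), next='.' -> no flip
Dir SW: opp run (3,2), next='.' -> no flip
Dir S: opp run (3,3) capped by B -> flip
Dir SE: opp run (3,4), next='.' -> no flip
All flips: (3,3)

Answer: ........
...W....
...BW...
..WBWW..
..BBW...
....BBB.
........
........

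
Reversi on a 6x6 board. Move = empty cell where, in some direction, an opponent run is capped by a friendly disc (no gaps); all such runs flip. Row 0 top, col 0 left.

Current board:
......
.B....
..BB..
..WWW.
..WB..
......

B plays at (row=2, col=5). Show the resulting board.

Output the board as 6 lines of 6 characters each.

Answer: ......
.B....
..BB.B
..WWB.
..WB..
......

Derivation:
Place B at (2,5); scan 8 dirs for brackets.
Dir NW: first cell '.' (not opp) -> no flip
Dir N: first cell '.' (not opp) -> no flip
Dir NE: edge -> no flip
Dir W: first cell '.' (not opp) -> no flip
Dir E: edge -> no flip
Dir SW: opp run (3,4) capped by B -> flip
Dir S: first cell '.' (not opp) -> no flip
Dir SE: edge -> no flip
All flips: (3,4)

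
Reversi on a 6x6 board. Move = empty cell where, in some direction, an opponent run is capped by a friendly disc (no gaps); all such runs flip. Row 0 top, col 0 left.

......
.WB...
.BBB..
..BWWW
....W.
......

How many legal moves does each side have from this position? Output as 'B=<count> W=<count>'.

-- B to move --
(0,0): flips 1 -> legal
(0,1): flips 1 -> legal
(0,2): no bracket -> illegal
(1,0): flips 1 -> legal
(2,0): no bracket -> illegal
(2,4): no bracket -> illegal
(2,5): no bracket -> illegal
(4,2): no bracket -> illegal
(4,3): flips 1 -> legal
(4,5): flips 1 -> legal
(5,3): no bracket -> illegal
(5,4): no bracket -> illegal
(5,5): flips 2 -> legal
B mobility = 6
-- W to move --
(0,1): flips 2 -> legal
(0,2): no bracket -> illegal
(0,3): no bracket -> illegal
(1,0): no bracket -> illegal
(1,3): flips 2 -> legal
(1,4): no bracket -> illegal
(2,0): no bracket -> illegal
(2,4): no bracket -> illegal
(3,0): no bracket -> illegal
(3,1): flips 2 -> legal
(4,1): no bracket -> illegal
(4,2): no bracket -> illegal
(4,3): no bracket -> illegal
W mobility = 3

Answer: B=6 W=3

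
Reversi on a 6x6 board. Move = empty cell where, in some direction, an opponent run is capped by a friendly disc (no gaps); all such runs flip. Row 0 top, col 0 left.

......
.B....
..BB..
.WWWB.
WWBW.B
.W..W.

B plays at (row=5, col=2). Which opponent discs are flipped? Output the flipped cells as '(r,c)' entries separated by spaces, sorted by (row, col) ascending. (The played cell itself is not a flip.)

Answer: (4,3)

Derivation:
Dir NW: opp run (4,1), next='.' -> no flip
Dir N: first cell 'B' (not opp) -> no flip
Dir NE: opp run (4,3) capped by B -> flip
Dir W: opp run (5,1), next='.' -> no flip
Dir E: first cell '.' (not opp) -> no flip
Dir SW: edge -> no flip
Dir S: edge -> no flip
Dir SE: edge -> no flip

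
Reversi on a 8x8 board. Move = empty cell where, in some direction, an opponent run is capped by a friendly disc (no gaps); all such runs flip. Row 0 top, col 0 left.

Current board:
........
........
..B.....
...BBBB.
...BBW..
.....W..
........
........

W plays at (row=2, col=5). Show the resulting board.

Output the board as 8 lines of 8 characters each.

Answer: ........
........
..B..W..
...BBWB.
...BBW..
.....W..
........
........

Derivation:
Place W at (2,5); scan 8 dirs for brackets.
Dir NW: first cell '.' (not opp) -> no flip
Dir N: first cell '.' (not opp) -> no flip
Dir NE: first cell '.' (not opp) -> no flip
Dir W: first cell '.' (not opp) -> no flip
Dir E: first cell '.' (not opp) -> no flip
Dir SW: opp run (3,4) (4,3), next='.' -> no flip
Dir S: opp run (3,5) capped by W -> flip
Dir SE: opp run (3,6), next='.' -> no flip
All flips: (3,5)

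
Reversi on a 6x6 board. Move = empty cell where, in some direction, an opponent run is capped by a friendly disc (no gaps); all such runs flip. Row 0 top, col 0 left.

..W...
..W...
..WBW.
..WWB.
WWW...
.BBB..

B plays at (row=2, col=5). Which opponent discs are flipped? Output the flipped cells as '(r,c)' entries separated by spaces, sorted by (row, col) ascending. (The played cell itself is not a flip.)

Dir NW: first cell '.' (not opp) -> no flip
Dir N: first cell '.' (not opp) -> no flip
Dir NE: edge -> no flip
Dir W: opp run (2,4) capped by B -> flip
Dir E: edge -> no flip
Dir SW: first cell 'B' (not opp) -> no flip
Dir S: first cell '.' (not opp) -> no flip
Dir SE: edge -> no flip

Answer: (2,4)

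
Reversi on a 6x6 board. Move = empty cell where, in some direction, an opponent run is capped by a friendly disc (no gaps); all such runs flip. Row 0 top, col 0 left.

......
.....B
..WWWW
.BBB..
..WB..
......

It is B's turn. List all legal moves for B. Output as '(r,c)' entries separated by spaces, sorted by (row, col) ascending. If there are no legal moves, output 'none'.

(1,1): flips 1 -> legal
(1,2): flips 1 -> legal
(1,3): flips 2 -> legal
(1,4): flips 1 -> legal
(2,1): no bracket -> illegal
(3,4): no bracket -> illegal
(3,5): flips 1 -> legal
(4,1): flips 1 -> legal
(5,1): flips 1 -> legal
(5,2): flips 1 -> legal
(5,3): flips 1 -> legal

Answer: (1,1) (1,2) (1,3) (1,4) (3,5) (4,1) (5,1) (5,2) (5,3)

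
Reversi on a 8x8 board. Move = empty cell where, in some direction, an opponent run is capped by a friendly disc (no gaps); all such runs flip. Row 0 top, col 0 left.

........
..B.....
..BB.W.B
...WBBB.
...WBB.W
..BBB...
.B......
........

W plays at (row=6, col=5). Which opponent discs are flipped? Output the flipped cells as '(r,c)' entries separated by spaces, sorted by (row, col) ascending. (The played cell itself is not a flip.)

Dir NW: opp run (5,4) capped by W -> flip
Dir N: first cell '.' (not opp) -> no flip
Dir NE: first cell '.' (not opp) -> no flip
Dir W: first cell '.' (not opp) -> no flip
Dir E: first cell '.' (not opp) -> no flip
Dir SW: first cell '.' (not opp) -> no flip
Dir S: first cell '.' (not opp) -> no flip
Dir SE: first cell '.' (not opp) -> no flip

Answer: (5,4)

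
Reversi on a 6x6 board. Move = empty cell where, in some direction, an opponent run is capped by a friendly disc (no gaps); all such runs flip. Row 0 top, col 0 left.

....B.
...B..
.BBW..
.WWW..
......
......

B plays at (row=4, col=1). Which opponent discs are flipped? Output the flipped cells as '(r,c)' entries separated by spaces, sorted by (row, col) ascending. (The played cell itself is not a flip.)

Answer: (3,1)

Derivation:
Dir NW: first cell '.' (not opp) -> no flip
Dir N: opp run (3,1) capped by B -> flip
Dir NE: opp run (3,2) (2,3), next='.' -> no flip
Dir W: first cell '.' (not opp) -> no flip
Dir E: first cell '.' (not opp) -> no flip
Dir SW: first cell '.' (not opp) -> no flip
Dir S: first cell '.' (not opp) -> no flip
Dir SE: first cell '.' (not opp) -> no flip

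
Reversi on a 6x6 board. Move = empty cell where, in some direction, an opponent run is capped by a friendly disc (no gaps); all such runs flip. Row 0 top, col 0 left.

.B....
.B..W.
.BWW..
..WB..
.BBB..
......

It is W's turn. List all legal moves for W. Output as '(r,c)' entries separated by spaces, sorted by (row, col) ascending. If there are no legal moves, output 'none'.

Answer: (0,0) (1,0) (2,0) (3,4) (4,4) (5,0) (5,2) (5,3) (5,4)

Derivation:
(0,0): flips 1 -> legal
(0,2): no bracket -> illegal
(1,0): flips 1 -> legal
(1,2): no bracket -> illegal
(2,0): flips 1 -> legal
(2,4): no bracket -> illegal
(3,0): no bracket -> illegal
(3,1): no bracket -> illegal
(3,4): flips 1 -> legal
(4,0): no bracket -> illegal
(4,4): flips 1 -> legal
(5,0): flips 1 -> legal
(5,1): no bracket -> illegal
(5,2): flips 1 -> legal
(5,3): flips 2 -> legal
(5,4): flips 1 -> legal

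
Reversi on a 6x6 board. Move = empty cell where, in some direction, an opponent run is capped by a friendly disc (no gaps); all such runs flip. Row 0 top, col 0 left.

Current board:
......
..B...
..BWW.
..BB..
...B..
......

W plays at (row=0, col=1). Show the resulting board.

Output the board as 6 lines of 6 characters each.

Place W at (0,1); scan 8 dirs for brackets.
Dir NW: edge -> no flip
Dir N: edge -> no flip
Dir NE: edge -> no flip
Dir W: first cell '.' (not opp) -> no flip
Dir E: first cell '.' (not opp) -> no flip
Dir SW: first cell '.' (not opp) -> no flip
Dir S: first cell '.' (not opp) -> no flip
Dir SE: opp run (1,2) capped by W -> flip
All flips: (1,2)

Answer: .W....
..W...
..BWW.
..BB..
...B..
......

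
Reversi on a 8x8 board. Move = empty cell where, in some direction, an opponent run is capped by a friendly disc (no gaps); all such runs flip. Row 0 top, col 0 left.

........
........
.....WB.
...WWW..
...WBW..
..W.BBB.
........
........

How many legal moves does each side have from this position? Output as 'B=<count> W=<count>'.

Answer: B=8 W=8

Derivation:
-- B to move --
(1,4): no bracket -> illegal
(1,5): flips 3 -> legal
(1,6): no bracket -> illegal
(2,2): flips 1 -> legal
(2,3): flips 2 -> legal
(2,4): flips 2 -> legal
(3,2): flips 1 -> legal
(3,6): flips 1 -> legal
(4,1): no bracket -> illegal
(4,2): flips 1 -> legal
(4,6): flips 1 -> legal
(5,1): no bracket -> illegal
(5,3): no bracket -> illegal
(6,1): no bracket -> illegal
(6,2): no bracket -> illegal
(6,3): no bracket -> illegal
B mobility = 8
-- W to move --
(1,5): no bracket -> illegal
(1,6): no bracket -> illegal
(1,7): flips 1 -> legal
(2,7): flips 1 -> legal
(3,6): no bracket -> illegal
(3,7): no bracket -> illegal
(4,6): no bracket -> illegal
(4,7): no bracket -> illegal
(5,3): flips 1 -> legal
(5,7): no bracket -> illegal
(6,3): flips 1 -> legal
(6,4): flips 2 -> legal
(6,5): flips 2 -> legal
(6,6): flips 2 -> legal
(6,7): flips 1 -> legal
W mobility = 8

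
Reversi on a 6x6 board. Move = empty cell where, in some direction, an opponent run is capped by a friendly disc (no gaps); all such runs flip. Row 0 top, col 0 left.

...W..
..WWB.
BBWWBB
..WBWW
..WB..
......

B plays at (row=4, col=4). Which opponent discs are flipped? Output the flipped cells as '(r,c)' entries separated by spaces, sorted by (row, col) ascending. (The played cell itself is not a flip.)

Answer: (3,4)

Derivation:
Dir NW: first cell 'B' (not opp) -> no flip
Dir N: opp run (3,4) capped by B -> flip
Dir NE: opp run (3,5), next=edge -> no flip
Dir W: first cell 'B' (not opp) -> no flip
Dir E: first cell '.' (not opp) -> no flip
Dir SW: first cell '.' (not opp) -> no flip
Dir S: first cell '.' (not opp) -> no flip
Dir SE: first cell '.' (not opp) -> no flip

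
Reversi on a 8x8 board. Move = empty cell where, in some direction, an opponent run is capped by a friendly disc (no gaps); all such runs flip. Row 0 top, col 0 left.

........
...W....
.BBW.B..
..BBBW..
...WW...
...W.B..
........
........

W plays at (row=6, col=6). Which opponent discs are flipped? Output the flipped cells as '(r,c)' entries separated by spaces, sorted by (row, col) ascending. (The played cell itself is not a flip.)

Answer: (5,5)

Derivation:
Dir NW: opp run (5,5) capped by W -> flip
Dir N: first cell '.' (not opp) -> no flip
Dir NE: first cell '.' (not opp) -> no flip
Dir W: first cell '.' (not opp) -> no flip
Dir E: first cell '.' (not opp) -> no flip
Dir SW: first cell '.' (not opp) -> no flip
Dir S: first cell '.' (not opp) -> no flip
Dir SE: first cell '.' (not opp) -> no flip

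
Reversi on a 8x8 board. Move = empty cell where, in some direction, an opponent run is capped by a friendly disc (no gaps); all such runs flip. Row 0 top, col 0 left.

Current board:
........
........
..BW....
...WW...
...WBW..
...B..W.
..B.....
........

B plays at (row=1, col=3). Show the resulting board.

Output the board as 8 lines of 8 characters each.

Place B at (1,3); scan 8 dirs for brackets.
Dir NW: first cell '.' (not opp) -> no flip
Dir N: first cell '.' (not opp) -> no flip
Dir NE: first cell '.' (not opp) -> no flip
Dir W: first cell '.' (not opp) -> no flip
Dir E: first cell '.' (not opp) -> no flip
Dir SW: first cell 'B' (not opp) -> no flip
Dir S: opp run (2,3) (3,3) (4,3) capped by B -> flip
Dir SE: first cell '.' (not opp) -> no flip
All flips: (2,3) (3,3) (4,3)

Answer: ........
...B....
..BB....
...BW...
...BBW..
...B..W.
..B.....
........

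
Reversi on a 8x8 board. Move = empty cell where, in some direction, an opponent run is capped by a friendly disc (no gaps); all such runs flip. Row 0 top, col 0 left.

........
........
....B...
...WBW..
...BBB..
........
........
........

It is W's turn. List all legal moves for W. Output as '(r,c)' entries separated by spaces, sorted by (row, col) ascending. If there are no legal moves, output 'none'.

Answer: (1,3) (1,5) (5,3) (5,5)

Derivation:
(1,3): flips 1 -> legal
(1,4): no bracket -> illegal
(1,5): flips 1 -> legal
(2,3): no bracket -> illegal
(2,5): no bracket -> illegal
(3,2): no bracket -> illegal
(3,6): no bracket -> illegal
(4,2): no bracket -> illegal
(4,6): no bracket -> illegal
(5,2): no bracket -> illegal
(5,3): flips 2 -> legal
(5,4): no bracket -> illegal
(5,5): flips 2 -> legal
(5,6): no bracket -> illegal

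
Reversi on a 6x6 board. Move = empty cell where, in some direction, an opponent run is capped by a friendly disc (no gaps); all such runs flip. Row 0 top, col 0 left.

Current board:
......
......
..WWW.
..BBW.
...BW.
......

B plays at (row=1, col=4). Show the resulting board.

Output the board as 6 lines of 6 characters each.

Answer: ......
....B.
..WBW.
..BBW.
...BW.
......

Derivation:
Place B at (1,4); scan 8 dirs for brackets.
Dir NW: first cell '.' (not opp) -> no flip
Dir N: first cell '.' (not opp) -> no flip
Dir NE: first cell '.' (not opp) -> no flip
Dir W: first cell '.' (not opp) -> no flip
Dir E: first cell '.' (not opp) -> no flip
Dir SW: opp run (2,3) capped by B -> flip
Dir S: opp run (2,4) (3,4) (4,4), next='.' -> no flip
Dir SE: first cell '.' (not opp) -> no flip
All flips: (2,3)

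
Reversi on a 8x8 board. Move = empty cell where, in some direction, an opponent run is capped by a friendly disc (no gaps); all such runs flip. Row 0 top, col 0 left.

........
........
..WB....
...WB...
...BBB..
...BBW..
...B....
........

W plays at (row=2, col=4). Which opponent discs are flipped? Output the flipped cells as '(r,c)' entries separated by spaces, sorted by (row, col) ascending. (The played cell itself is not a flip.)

Answer: (2,3)

Derivation:
Dir NW: first cell '.' (not opp) -> no flip
Dir N: first cell '.' (not opp) -> no flip
Dir NE: first cell '.' (not opp) -> no flip
Dir W: opp run (2,3) capped by W -> flip
Dir E: first cell '.' (not opp) -> no flip
Dir SW: first cell 'W' (not opp) -> no flip
Dir S: opp run (3,4) (4,4) (5,4), next='.' -> no flip
Dir SE: first cell '.' (not opp) -> no flip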